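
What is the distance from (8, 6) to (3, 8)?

d = sqrt((3 - 8)^2 + (8 - 6)^2)
d = sqrt(-5^2 + 2^2)
d = sqrt(25 + 4)
d = sqrt(29)

sqrt(29)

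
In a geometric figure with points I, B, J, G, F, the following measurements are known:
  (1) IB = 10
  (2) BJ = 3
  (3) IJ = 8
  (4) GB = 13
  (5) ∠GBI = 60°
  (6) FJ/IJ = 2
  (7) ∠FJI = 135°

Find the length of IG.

Step 1: By the law of cosines on triangle IBG: IG² = 10² + 13² − 2·10·13·cos(60°) = 139, so IG = √139.

Therefore, the length of IG = √139.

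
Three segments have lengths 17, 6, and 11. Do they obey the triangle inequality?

Check the triangle inequality: 6 + 11 = 17 ≤ 17.
Since the sum of two sides does not exceed the third, no triangle can be formed.

No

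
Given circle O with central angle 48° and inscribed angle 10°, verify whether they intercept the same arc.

By the inscribed angle theorem, the inscribed angle for a central angle of 48° should be 48° / 2 = 24°.
The given inscribed angle is 10°, which does not equal 24°.
Therefore, no, they do not correspond to the same arc.

No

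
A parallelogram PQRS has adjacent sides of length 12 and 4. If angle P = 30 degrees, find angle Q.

Opposite sides of a parallelogram are parallel, so consecutive angles form co-interior angles on a transversal.
Co-interior angles sum to 180°, giving angle Q = 180 - 30 = 150 degrees.

150 degrees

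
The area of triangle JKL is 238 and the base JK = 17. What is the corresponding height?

Area = (1/2) * base * height
height = 2 * Area / base
height = 2 * 238 / 17
height = 476 / 17
height = 28

28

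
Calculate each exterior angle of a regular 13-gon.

Each exterior angle of a regular n-gon is 360 / n.
For n = 13: 360 / 13 = 360/13 degrees.

360/13 degrees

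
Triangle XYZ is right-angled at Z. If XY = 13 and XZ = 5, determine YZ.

Rearranging the Pythagorean theorem to solve for the unknown leg:
leg^2 = hypotenuse^2 - known_leg^2 = 169 - 25 = 144
leg = sqrt(144) = 12.

12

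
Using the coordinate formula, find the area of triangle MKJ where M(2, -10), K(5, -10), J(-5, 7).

Using the Shoelace formula for a triangle:
Area = (1/2)|x0(y1 - y2) + x1(y2 - y0) + x2(y0 - y1)|
Area = (1/2)|2(-10 - 7) + 5(7 - -10) + -5(-10 - -10)|
Area = (1/2)|-34 + 85 + 0|
Area = (1/2)|51|
Area = (1/2)(51)
Area = 51/2

51/2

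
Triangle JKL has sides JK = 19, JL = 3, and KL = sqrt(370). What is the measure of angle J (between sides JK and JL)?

By the inverse law of cosines: cos(J) = (JK² + JL² - KL²) / (2 × JK × JL)
cos(J) = (19² + 3² - (sqrt(370))²) / (2 × 19 × 3)
cos(J) = (361 + 9 - (370)) / 114
cos(J) = 0
J = arccos(0) = 90°

90°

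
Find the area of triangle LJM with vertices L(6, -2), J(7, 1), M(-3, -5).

Shoelace: Area = (1/2)|6(1--5) + 7(-5--2) + -3(-2-1)| = (1/2)(24) = 12

12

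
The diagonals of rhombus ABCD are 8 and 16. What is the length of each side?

Half-diagonals are 4 and 8. side = sqrt(4^2 + 8^2) = sqrt(80) = 4*sqrt(5)

4*sqrt(5)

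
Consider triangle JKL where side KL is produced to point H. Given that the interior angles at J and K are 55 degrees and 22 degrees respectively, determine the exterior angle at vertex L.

By the exterior angle theorem, an exterior angle of a triangle equals the sum of the two remote interior angles.
Exterior angle = angle J + angle K
Exterior angle = 55 + 22 = 77 degrees

77 degrees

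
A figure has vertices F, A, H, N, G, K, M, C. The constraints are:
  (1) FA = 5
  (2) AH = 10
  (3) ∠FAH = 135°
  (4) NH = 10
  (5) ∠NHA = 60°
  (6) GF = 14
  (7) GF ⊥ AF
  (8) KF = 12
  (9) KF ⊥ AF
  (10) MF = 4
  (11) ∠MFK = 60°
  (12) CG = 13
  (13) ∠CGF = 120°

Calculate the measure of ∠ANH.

Step 1: By the law of cosines on triangle NHA: NA² = 10² + 10² − 2·10·10·cos(60°) = 100, so NA = 10.
Step 2: By the inverse law of cosines on triangle ANH: cos(∠ANH) = (10² + 10² − 10²) / (2·10·10) = 100/200 = 0.5, so ∠ANH = 60°.

Therefore, the measure of angle ∠ANH = 60°.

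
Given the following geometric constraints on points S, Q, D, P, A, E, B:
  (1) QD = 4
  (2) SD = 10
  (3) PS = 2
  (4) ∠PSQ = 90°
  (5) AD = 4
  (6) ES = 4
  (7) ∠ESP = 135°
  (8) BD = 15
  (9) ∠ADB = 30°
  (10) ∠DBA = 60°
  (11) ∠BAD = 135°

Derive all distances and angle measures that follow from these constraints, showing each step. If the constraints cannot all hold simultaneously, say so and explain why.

These constraints are not satisfiable: (9), (10) and (11) are the three interior angles of triangle ADB, which must sum to 180°, but 30° + 60° + 135° = 225°. No planar figure meets all of them, so nothing further can be derived.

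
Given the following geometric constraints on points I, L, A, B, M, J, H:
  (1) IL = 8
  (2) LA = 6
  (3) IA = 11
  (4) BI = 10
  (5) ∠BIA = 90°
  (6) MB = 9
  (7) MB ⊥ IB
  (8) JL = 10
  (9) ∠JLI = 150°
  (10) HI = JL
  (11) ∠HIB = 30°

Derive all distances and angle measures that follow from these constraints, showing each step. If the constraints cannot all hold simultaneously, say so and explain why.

The constraints are consistent.

From the given relations:
  HI = JL = 10

Step 1: From IB = 10, BM = 9, and ∠IBM = 90°, by the law of cosines:
  IM² = IB² + BM² - 2·IB·BM·cos(90°) = 100 + 81 - 0 = 181
  IM = √181

Step 2: From IL = 8, LJ = 10, and ∠ILJ = 150°, by the law of cosines:
  IJ² = IL² + LJ² - 2·IL·LJ·cos(150°) = 64 + 100 + 138.6 = 302.6
  IJ ≈ 17.39

Step 3: From AI = 11, IB = 10, and ∠AIB = 90°, by the law of cosines:
  AB² = AI² + IB² - 2·AI·IB·cos(90°) = 121 + 100 - 0 = 221
  AB ≈ 14.87

Step 4: From BI = 10, IH = 10, and ∠BIH = 30°, by the law of cosines:
  BH² = BI² + IH² - 2·BI·IH·cos(30°) = 100 + 100 - 173.2 = 26.79
  BH ≈ 5.18

Step 5: From IA = 11, IL = 8, AL = 6, by the inverse law of cosines:
  cos(∠AIL) = (IA² + IL² - AL²) / (2·IA·IL)
  ∠AIL = 32.16°

Step 6: From LA = 6, LI = 8, AI = 11, by the inverse law of cosines:
  cos(∠ALI) = (LA² + LI² - AI²) / (2·LA·LI)
  ∠ALI = 102.64°

Step 7: From AI = 11, AL = 6, IL = 8, by the inverse law of cosines:
  cos(∠IAL) = (AI² + AL² - IL²) / (2·AI·AL)
  ∠IAL = 45.21°

Step 8: From IB = 10, IM = √181, BM = 9, by the inverse law of cosines:
  cos(∠BIM) = (IB² + IM² - BM²) / (2·IB·IM)
  ∠BIM = 41.99°

Step 9: From IJ = 17.39, IL = 8, JL = 10, by the inverse law of cosines:
  cos(∠JIL) = (IJ² + IL² - JL²) / (2·IJ·IL)
  ∠JIL = 16.71°

Step 10: From AB = 14.87, AI = 11, BI = 10, by the inverse law of cosines:
  cos(∠BAI) = (AB² + AI² - BI²) / (2·AB·AI)
  ∠BAI = 42.27°

Step 11: From BA = 14.87, BI = 10, AI = 11, by the inverse law of cosines:
  cos(∠ABI) = (BA² + BI² - AI²) / (2·BA·BI)
  ∠ABI = 47.73°

Step 12: From BH = 5.18, BI = 10, HI = 10, by the inverse law of cosines:
  cos(∠HBI) = (BH² + BI² - HI²) / (2·BH·BI)
  ∠HBI = 75°

Step 13: From MB = 9, MI = √181, BI = 10, by the inverse law of cosines:
  cos(∠BMI) = (MB² + MI² - BI²) / (2·MB·MI)
  ∠BMI = 48.01°

Step 14: From JI = 17.39, JL = 10, IL = 8, by the inverse law of cosines:
  cos(∠IJL) = (JI² + JL² - IL²) / (2·JI·JL)
  ∠IJL = 13.29°

Step 15: From HB = 5.18, HI = 10, BI = 10, by the inverse law of cosines:
  cos(∠BHI) = (HB² + HI² - BI²) / (2·HB·HI)
  ∠BHI = 75°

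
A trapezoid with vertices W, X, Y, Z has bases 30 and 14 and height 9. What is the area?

A trapezoid's area equals the midsegment times the height.
The midsegment is (30 + 14) / 2 = 22.
Area = 22 * 9 = 198.

198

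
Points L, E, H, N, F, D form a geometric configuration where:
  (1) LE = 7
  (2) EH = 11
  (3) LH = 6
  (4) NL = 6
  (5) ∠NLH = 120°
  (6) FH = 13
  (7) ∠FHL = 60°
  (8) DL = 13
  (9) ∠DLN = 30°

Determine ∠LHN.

Step 1: By the law of cosines on triangle HLN: HN² = 6² + 6² − 2·6·6·cos(120°) = 108, so HN = 6·√3.
Step 2: By the inverse law of cosines on triangle LHN: cos(∠LHN) = (6² + (6·√3)² − 6²) / (2·6·6·√3) = 108/124.71 = 0.866, so ∠LHN = 30°.

Therefore, the measure of angle ∠LHN = 30°.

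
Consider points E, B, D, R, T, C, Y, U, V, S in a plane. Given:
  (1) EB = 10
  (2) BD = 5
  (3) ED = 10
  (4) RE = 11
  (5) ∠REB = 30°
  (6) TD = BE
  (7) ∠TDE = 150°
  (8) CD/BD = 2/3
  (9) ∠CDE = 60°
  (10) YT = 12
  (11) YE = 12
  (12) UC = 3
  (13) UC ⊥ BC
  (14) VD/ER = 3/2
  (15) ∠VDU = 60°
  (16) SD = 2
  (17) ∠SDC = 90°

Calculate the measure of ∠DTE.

From the given relations: TD = BE = 10.
Step 1: By the law of cosines on triangle TDE: TE² = 10² + 10² − 2·10·10·cos(150°) = 373.21, so TE ≈ 19.32.
Step 2: By the inverse law of cosines on triangle DTE: cos(∠DTE) = (10² + 19.32² − 10²) / (2·10·19.32) = 373.21/386.37 = 0.9659, so ∠DTE = 15°.

Therefore, the measure of angle ∠DTE = 15°.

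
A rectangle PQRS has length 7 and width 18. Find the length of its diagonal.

Using the Pythagorean theorem:
d² = 7² + 18² = 49 + 324 = 373
d = sqrt(373)

sqrt(373)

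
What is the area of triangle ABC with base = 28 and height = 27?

A triangle's area is half the area of a rectangle with the same base and height.
Area = (1/2) * 28 * 27 = 378.

378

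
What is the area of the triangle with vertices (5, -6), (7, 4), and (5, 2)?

Shoelace: Area = (1/2)|5(4-2) + 7(2--6) + 5(-6-4)| = (1/2)(16) = 8

8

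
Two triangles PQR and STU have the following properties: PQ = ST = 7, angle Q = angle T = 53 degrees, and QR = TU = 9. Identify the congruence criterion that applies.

The given information provides:
PQ = ST = 7, angle Q = angle T = 53 degrees, and QR = TU = 9
This matches the SAS congruence theorem.
Two pairs of corresponding sides and the included angle are equal (Side-Angle-Side).

SAS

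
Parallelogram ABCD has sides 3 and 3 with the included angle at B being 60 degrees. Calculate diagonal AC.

Using the law of cosines:
d^2 = 3^2 + 3^2 - 2(3)(3)cos(60 degrees)
d^2 = 9 + 9 - 18*1/2
d^2 = 9
d = 3

3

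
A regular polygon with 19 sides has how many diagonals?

Each of the 19 vertices connects to 16 non-adjacent vertices via diagonals.
Total connections = 19 × 16 = 304, but each diagonal is counted twice.
Number of diagonals = 304 / 2 = 152.

152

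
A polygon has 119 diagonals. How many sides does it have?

Using d = n(n - 3)/2, we solve 119 = n(n - 3)/2.
So n(n - 3) = 238.
Testing n = 17: 17 * 14 = 238 = 238. Correct.
The polygon has 17 sides.

17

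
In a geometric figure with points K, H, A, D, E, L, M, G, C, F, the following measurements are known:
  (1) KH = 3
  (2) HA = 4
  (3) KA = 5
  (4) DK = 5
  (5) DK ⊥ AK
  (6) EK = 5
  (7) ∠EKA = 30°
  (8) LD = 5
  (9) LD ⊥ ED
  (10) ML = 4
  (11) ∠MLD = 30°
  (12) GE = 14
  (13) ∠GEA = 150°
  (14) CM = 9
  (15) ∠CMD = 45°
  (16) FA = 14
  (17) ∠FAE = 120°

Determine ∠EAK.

Step 1: By the law of cosines on triangle AKE: AE² = 5² + 5² − 2·5·5·cos(30°) = 6.7, so AE ≈ 2.59.
Step 2: By the inverse law of cosines on triangle EAK: cos(∠EAK) = (2.59² + 5² − 5²) / (2·2.59·5) = 6.7/25.88 = 0.2588, so ∠EAK = 75°.

Therefore, the measure of angle ∠EAK = 75°.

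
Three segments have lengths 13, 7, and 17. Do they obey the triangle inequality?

Check all three triangle inequalities:
13 + 7 = 20 > 17 ✓
13 + 17 = 30 > 7 ✓
7 + 17 = 24 > 13 ✓
All conditions hold, so these sides form a valid triangle.

Yes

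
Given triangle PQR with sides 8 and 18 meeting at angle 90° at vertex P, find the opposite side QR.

The included angle is 90°, so the triangle is right-angled at P. The opposite side QR is the hypotenuse.
By the Pythagorean theorem: QR = sqrt(8^2 + 18^2) = sqrt(388) = 2*sqrt(97).

2*sqrt(97)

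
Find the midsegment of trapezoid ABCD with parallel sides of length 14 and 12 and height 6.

The midsegment (median) of a trapezoid connects the midpoints of the non-parallel sides.
Its length is the average of the two bases: (14 + 12) / 2 = 13.

13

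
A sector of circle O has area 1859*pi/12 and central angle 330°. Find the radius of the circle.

The sector covers 330°/360° = 11/12 of the full circle.
Full circle area = 1859*pi/12 / 11/12 = 169*pi.
Since full area = πr², we get r² = 169*pi/π = 169, so r = 13.

13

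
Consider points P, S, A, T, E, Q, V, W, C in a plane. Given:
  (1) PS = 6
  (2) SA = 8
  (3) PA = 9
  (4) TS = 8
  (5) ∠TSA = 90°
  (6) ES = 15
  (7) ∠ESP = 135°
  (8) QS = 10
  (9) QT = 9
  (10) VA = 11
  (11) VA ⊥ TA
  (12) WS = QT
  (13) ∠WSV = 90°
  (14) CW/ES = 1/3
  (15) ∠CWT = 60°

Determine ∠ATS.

Step 1: By the law of cosines on triangle TSA: TA² = 8² + 8² − 2·8·8·cos(90°) = 128, so TA = 8·√2.
Step 2: By the inverse law of cosines on triangle ATS: cos(∠ATS) = ((8·√2)² + 8² − 8²) / (2·8·√2·8) = 128/181.02 = 0.7071, so ∠ATS = 45°.

Therefore, the measure of angle ∠ATS = 45°.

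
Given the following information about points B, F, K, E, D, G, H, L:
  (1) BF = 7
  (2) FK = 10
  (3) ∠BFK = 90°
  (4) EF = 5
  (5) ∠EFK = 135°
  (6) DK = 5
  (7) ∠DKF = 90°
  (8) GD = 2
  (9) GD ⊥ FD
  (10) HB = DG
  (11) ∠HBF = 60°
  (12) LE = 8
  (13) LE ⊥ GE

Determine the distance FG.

Step 1: By the law of cosines on triangle FKD: FD² = 10² + 5² − 2·10·5·cos(90°) = 125, so FD = 5·√5.
Step 2: By the law of cosines on triangle FDG: FG² = (5·√5)² + 2² − 2·5·√5·2·cos(90°) = 129, so FG = √129.

Therefore, the length of FG = √129.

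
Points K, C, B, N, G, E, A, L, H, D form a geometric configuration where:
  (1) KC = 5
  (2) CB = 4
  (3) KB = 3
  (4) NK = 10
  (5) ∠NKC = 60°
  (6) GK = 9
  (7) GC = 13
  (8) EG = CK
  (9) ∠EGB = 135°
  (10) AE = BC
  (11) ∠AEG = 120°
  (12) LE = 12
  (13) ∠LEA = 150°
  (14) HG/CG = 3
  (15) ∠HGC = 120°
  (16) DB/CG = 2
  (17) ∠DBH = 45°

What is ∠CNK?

Step 1: By the law of cosines on triangle NKC: NC² = 10² + 5² − 2·10·5·cos(60°) = 75, so NC = 5·√3.
Step 2: By the inverse law of cosines on triangle CNK: cos(∠CNK) = ((5·√3)² + 10² − 5²) / (2·5·√3·10) = 150/173.21 = 0.866, so ∠CNK = 30°.

Therefore, the measure of angle ∠CNK = 30°.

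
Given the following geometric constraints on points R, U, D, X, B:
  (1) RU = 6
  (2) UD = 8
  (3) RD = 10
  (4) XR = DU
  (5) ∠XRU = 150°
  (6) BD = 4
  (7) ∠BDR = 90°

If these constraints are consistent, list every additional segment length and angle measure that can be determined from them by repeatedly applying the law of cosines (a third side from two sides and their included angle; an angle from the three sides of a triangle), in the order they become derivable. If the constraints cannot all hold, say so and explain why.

The constraints are consistent. Derivable facts, in order:
After 1 step:
- RB = 2·√29
- UX ≈ 13.53
- ∠DRU = 53.13°
- ∠DUR = 90°
- ∠RDU = 36.87°
After 2 steps:
- ∠BRD = 21.8°
- ∠DBR = 68.2°
- ∠RUX = 17.19°
- ∠RXU = 12.81°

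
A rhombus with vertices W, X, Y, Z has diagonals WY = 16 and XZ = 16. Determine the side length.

In a rhombus, the diagonals bisect each other perpendicularly, creating four congruent right triangles.
Each triangle has legs 8 (half of 16) and 8 (half of 16).
The hypotenuse of each right triangle is a side of the rhombus:
side = sqrt(8^2 + 8^2) = sqrt(128) = 8*sqrt(2)

8*sqrt(2)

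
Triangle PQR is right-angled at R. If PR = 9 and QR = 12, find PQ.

In a right triangle, the square of the hypotenuse equals the sum of the squares of the two legs.
The legs are 9 and 12, so the hypotenuse = sqrt(81 + 144) = sqrt(225) = 15.

15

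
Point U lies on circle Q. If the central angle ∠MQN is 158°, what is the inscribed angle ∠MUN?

An inscribed angle intercepts an arc from a point on the circle, while the central angle intercepts the same arc from the center.
The inscribed angle is always half the central angle: 158° / 2 = 79°.

79°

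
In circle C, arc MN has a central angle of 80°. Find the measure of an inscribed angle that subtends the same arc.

An inscribed angle intercepts an arc from a point on the circle, while the central angle intercepts the same arc from the center.
The inscribed angle is always half the central angle: 80° / 2 = 40°.

40°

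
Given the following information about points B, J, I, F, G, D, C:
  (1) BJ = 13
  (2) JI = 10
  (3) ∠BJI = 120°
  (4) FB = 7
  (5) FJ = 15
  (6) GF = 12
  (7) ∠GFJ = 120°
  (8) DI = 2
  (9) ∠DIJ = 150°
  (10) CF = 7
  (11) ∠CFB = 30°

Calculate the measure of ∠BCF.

Step 1: By the law of cosines on triangle CFB: CB² = 7² + 7² − 2·7·7·cos(30°) = 13.13, so CB ≈ 3.62.
Step 2: By the inverse law of cosines on triangle BCF: cos(∠BCF) = (3.62² + 7² − 7²) / (2·3.62·7) = 13.13/50.73 = 0.2588, so ∠BCF = 75°.

Therefore, the measure of angle ∠BCF = 75°.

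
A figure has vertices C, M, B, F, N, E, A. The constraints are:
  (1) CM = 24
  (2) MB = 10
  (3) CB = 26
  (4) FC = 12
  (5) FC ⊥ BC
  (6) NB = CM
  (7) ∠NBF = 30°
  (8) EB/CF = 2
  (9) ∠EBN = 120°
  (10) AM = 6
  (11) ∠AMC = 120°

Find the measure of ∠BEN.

From the given relations: EB = 2·CF = 2·12 = 24; NB = CM = 24.
Step 1: By the law of cosines on triangle EBN: EN² = 24² + 24² − 2·24·24·cos(120°) = 1728, so EN ≈ 41.57.
Step 2: By the inverse law of cosines on triangle BEN: cos(∠BEN) = (24² + 41.57² − 24²) / (2·24·41.57) = 1728/1995.32 = 0.866, so ∠BEN = 30°.

Therefore, the measure of angle ∠BEN = 30°.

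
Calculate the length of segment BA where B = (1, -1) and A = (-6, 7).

d = sqrt((-7)^2 + (8)^2) = sqrt(113)

sqrt(113)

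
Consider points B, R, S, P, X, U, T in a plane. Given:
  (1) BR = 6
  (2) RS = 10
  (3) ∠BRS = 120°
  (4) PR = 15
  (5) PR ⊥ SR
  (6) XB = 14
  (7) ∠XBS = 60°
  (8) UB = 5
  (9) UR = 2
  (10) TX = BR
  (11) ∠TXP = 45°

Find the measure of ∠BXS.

Step 1: By the law of cosines on triangle BRS: BS² = 6² + 10² − 2·6·10·cos(120°) = 196, so BS = 14.
Step 2: By the law of cosines on triangle XBS: XS² = 14² + 14² − 2·14·14·cos(60°) = 196, so XS = 14.
Step 3: By the inverse law of cosines on triangle BXS: cos(∠BXS) = (14² + 14² − 14²) / (2·14·14) = 196/392 = 0.5, so ∠BXS = 60°.

Therefore, the measure of angle ∠BXS = 60°.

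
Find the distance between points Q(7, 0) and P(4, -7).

d = sqrt((4 - 7)^2 + (-7 - 0)^2)
d = sqrt(-3^2 + -7^2)
d = sqrt(9 + 49)
d = sqrt(58)

sqrt(58)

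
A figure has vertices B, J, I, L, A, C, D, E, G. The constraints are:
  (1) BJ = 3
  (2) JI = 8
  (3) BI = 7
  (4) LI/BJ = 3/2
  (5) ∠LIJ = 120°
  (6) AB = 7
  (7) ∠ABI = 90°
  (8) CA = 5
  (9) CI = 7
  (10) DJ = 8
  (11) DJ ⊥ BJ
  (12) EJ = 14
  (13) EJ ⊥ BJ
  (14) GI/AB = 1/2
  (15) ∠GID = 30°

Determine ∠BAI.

Step 1: By the law of cosines on triangle ABI: AI² = 7² + 7² − 2·7·7·cos(90°) = 98, so AI = 7·√2.
Step 2: By the inverse law of cosines on triangle BAI: cos(∠BAI) = (7² + (7·√2)² − 7²) / (2·7·7·√2) = 98/138.59 = 0.7071, so ∠BAI = 45°.

Therefore, the measure of angle ∠BAI = 45°.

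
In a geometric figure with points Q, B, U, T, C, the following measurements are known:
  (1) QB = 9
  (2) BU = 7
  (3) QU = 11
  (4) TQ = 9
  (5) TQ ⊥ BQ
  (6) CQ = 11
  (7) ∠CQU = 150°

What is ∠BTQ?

Step 1: By the law of cosines on triangle TQB: TB² = 9² + 9² − 2·9·9·cos(90°) = 162, so TB = 9·√2.
Step 2: By the inverse law of cosines on triangle BTQ: cos(∠BTQ) = ((9·√2)² + 9² − 9²) / (2·9·√2·9) = 162/229.1 = 0.7071, so ∠BTQ = 45°.

Therefore, the measure of angle ∠BTQ = 45°.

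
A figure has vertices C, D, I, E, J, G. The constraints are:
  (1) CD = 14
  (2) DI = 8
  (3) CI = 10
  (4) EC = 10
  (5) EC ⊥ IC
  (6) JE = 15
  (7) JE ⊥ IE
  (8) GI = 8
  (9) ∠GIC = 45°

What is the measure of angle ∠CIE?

Step 1: By the law of cosines on triangle ICE: IE² = 10² + 10² − 2·10·10·cos(90°) = 200, so IE = 10·√2.
Step 2: By the inverse law of cosines on triangle CIE: cos(∠CIE) = (10² + (10·√2)² − 10²) / (2·10·10·√2) = 200/282.84 = 0.7071, so ∠CIE = 45°.

Therefore, the measure of angle ∠CIE = 45°.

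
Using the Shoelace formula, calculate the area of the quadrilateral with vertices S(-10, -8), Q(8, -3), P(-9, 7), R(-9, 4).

Using the Shoelace formula for a quadrilateral (vertices in order):
Area = (1/2)|sum of (x_i * y_(i+1) - x_(i+1) * y_i)|
Terms: (-10*-3 - 8*-8) = 94, (8*7 - -9*-3) = 29, (-9*4 - -9*7) = 27, (-9*-8 - -10*4) = 112
Sum = 262
Area = (1/2)(262) = 131

131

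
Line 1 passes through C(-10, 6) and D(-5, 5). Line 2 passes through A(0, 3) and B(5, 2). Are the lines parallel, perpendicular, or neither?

Slope of line 1: m1 = (5 - 6)/(-5 - -10) = -1/5 = -1/5
Slope of line 2: m2 = (2 - 3)/(5 - 0) = -1/5 = -1/5
m1 = m2, so the lines are parallel.

Parallel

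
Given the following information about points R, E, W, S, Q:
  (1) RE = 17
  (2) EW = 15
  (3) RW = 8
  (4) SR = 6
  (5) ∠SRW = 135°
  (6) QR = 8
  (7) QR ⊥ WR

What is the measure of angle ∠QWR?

Step 1: By the law of cosines on triangle WRQ: WQ² = 8² + 8² − 2·8·8·cos(90°) = 128, so WQ = 8·√2.
Step 2: By the inverse law of cosines on triangle QWR: cos(∠QWR) = ((8·√2)² + 8² − 8²) / (2·8·√2·8) = 128/181.02 = 0.7071, so ∠QWR = 45°.

Therefore, the measure of angle ∠QWR = 45°.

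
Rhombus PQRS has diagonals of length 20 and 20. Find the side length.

In a rhombus, the diagonals bisect each other perpendicularly, creating four congruent right triangles.
Each triangle has legs 10 (half of 20) and 10 (half of 20).
The hypotenuse of each right triangle is a side of the rhombus:
side = sqrt(10^2 + 10^2) = sqrt(200) = 10*sqrt(2)

10*sqrt(2)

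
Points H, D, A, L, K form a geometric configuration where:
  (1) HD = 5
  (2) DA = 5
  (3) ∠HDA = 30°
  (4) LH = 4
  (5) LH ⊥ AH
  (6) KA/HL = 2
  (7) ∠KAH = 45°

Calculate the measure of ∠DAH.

Step 1: By the law of cosines on triangle ADH: AH² = 5² + 5² − 2·5·5·cos(30°) = 6.7, so AH ≈ 2.59.
Step 2: By the inverse law of cosines on triangle DAH: cos(∠DAH) = (5² + 2.59² − 5²) / (2·5·2.59) = 6.7/25.88 = 0.2588, so ∠DAH = 75°.

Therefore, the measure of angle ∠DAH = 75°.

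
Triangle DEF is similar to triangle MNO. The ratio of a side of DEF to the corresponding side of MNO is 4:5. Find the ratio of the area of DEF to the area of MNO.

The ratio of areas of similar triangles equals the square of the side ratio.
Side ratio = 4:5
Area ratio = (4/5)^2 = 16/25 = 16:25

16:25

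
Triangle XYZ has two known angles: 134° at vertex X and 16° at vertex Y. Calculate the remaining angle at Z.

Let angle Z = x. Then 134 + 16 + x = 180.
x = 180 - 150 = 30 degrees.

30 degrees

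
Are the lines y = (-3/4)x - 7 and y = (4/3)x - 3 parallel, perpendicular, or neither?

Slope of line 1: m1 = -3/4
Slope of line 2: m2 = 4/3
m1 * m2 = -1, so perpendicular.

Perpendicular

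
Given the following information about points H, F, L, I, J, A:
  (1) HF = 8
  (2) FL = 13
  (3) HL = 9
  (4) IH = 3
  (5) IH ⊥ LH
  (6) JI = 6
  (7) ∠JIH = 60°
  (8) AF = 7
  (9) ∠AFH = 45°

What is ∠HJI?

Step 1: By the law of cosines on triangle JIH: JH² = 6² + 3² − 2·6·3·cos(60°) = 27, so JH = 3·√3.
Step 2: By the inverse law of cosines on triangle HJI: cos(∠HJI) = ((3·√3)² + 6² − 3²) / (2·3·√3·6) = 54/62.35 = 0.866, so ∠HJI = 30°.

Therefore, the measure of angle ∠HJI = 30°.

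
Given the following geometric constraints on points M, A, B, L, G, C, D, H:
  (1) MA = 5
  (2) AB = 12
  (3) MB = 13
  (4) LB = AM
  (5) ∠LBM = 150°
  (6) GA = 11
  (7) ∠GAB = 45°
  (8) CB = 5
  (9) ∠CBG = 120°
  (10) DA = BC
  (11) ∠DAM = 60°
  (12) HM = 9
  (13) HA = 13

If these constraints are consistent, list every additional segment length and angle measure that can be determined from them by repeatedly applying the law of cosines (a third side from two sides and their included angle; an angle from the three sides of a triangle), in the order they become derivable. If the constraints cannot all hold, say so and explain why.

The constraints are consistent. Derivable facts, in order:
After 1 step:
- BG ≈ 8.85
- MD = 5
- ML ≈ 17.51
- ∠ABM = 22.62°
- ∠AHM = 15.94°
- ∠AMB = 67.38°
- ∠AMH = 134.43°
- ∠BAM = 90°
- ∠HAM = 29.63°
After 2 steps:
- GC ≈ 12.15
- ∠ABG = 61.51°
- ∠ADM = 60°
- ∠AGB = 73.49°
- ∠AMD = 60°
- ∠BLM = 21.79°
- ∠BML = 8.21°
After 3 steps:
- ∠BCG = 39.12°
- ∠BGC = 20.88°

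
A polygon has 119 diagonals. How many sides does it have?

Using d = n(n - 3)/2, we solve 119 = n(n - 3)/2.
So n(n - 3) = 238.
Testing n = 17: 17 * 14 = 238 = 238. Correct.
The polygon has 17 sides.

17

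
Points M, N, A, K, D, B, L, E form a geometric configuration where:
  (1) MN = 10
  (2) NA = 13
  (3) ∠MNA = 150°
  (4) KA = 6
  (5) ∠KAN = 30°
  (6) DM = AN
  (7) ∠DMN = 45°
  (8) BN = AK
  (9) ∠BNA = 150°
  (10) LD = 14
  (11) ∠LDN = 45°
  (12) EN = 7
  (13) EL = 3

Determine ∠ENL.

From the given relations: DM = AN = 13.
Step 1: By the law of cosines on triangle DMN: DN² = 13² + 10² − 2·13·10·cos(45°) = 85.15, so DN ≈ 9.23.
Step 2: By the law of cosines on triangle NDL: NL² = 9.23² + 14² − 2·9.23·14·cos(45°) = 98.45, so NL ≈ 9.92.
Step 3: By the inverse law of cosines on triangle ENL: cos(∠ENL) = (7² + 9.92² − 3²) / (2·7·9.92) = 138.45/138.91 = 0.9967, so ∠ENL = 4.67°.

Therefore, the measure of angle ∠ENL = 4.67°.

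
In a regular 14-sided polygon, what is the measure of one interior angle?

Each interior angle of a regular n-gon is (n - 2) * 180 / n.
For n = 14: (14 - 2) * 180 / 14 = 2160/14 = 1080/7 degrees.

1080/7 degrees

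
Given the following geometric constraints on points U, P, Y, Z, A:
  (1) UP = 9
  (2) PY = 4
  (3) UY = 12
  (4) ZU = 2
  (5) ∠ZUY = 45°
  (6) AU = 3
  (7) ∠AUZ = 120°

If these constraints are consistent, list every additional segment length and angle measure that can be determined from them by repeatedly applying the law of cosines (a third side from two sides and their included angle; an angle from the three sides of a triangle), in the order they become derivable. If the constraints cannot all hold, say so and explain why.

The constraints are consistent. Derivable facts, in order:
After 1 step:
- YZ ≈ 10.68
- ZA = √19
- ∠PUY = 14.63°
- ∠PYU = 34.62°
- ∠UPY = 130.75°
After 2 steps:
- ∠AZU = 36.59°
- ∠UAZ = 23.41°
- ∠UYZ = 7.61°
- ∠UZY = 127.39°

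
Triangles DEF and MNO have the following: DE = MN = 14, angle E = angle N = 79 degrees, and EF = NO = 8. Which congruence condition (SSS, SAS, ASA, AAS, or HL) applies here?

The given information provides:
DE = MN = 14, angle E = angle N = 79 degrees, and EF = NO = 8
This matches the SAS congruence theorem.
Two pairs of corresponding sides and the included angle are equal (Side-Angle-Side).

SAS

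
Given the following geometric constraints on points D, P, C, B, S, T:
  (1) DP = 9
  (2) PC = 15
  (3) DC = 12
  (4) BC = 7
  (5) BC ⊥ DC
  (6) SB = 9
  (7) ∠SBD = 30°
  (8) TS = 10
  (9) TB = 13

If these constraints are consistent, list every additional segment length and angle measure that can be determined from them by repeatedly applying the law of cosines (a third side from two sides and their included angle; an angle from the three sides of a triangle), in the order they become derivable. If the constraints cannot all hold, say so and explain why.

The constraints are consistent. Derivable facts, in order:
After 1 step:
- DB = √193
- ∠BST = 86.18°
- ∠BTS = 43.69°
- ∠CDP = 90°
- ∠CPD = 53.13°
- ∠DCP = 36.87°
- ∠SBT = 50.13°
After 2 steps:
- DS ≈ 7.58
- ∠BDC = 30.26°
- ∠CBD = 59.74°
After 3 steps:
- ∠BDS = 36.42°
- ∠BSD = 113.58°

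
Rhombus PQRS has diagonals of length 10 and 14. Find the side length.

In a rhombus, the diagonals bisect each other perpendicularly, creating four congruent right triangles.
Each triangle has legs 5 (half of 10) and 7 (half of 14).
The hypotenuse of each right triangle is a side of the rhombus:
side = sqrt(5^2 + 7^2) = sqrt(74)

sqrt(74)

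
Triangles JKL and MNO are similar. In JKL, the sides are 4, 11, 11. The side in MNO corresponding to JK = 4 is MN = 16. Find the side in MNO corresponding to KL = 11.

Similar triangles have proportional sides. Setting up the proportion:
MN / JK = NO / KL
16 / 4 = NO / 11
NO = 11 * 16 / 4 = 44.

44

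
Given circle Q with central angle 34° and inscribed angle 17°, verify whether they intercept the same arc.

By the inscribed angle theorem, if both angles subtend the same arc, the inscribed angle must be half the central angle.
Half of 34° = 17°, which equals the given inscribed angle of 17°.
Therefore, yes, they correspond to the same arc.

Yes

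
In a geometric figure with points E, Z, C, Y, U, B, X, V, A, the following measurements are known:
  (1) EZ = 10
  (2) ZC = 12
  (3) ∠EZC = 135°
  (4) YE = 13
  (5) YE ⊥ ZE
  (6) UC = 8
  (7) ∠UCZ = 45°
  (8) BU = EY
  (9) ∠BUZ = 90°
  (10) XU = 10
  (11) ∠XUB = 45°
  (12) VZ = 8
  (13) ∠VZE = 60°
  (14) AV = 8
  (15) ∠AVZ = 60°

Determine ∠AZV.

Step 1: By the law of cosines on triangle ZVA: ZA² = 8² + 8² − 2·8·8·cos(60°) = 64, so ZA = 8.
Step 2: By the inverse law of cosines on triangle AZV: cos(∠AZV) = (8² + 8² − 8²) / (2·8·8) = 64/128 = 0.5, so ∠AZV = 60°.

Therefore, the measure of angle ∠AZV = 60°.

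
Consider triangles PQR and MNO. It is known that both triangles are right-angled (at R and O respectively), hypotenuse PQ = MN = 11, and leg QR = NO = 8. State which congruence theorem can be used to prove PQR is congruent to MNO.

The given information provides:
both triangles are right-angled (at R and O respectively), hypotenuse PQ = MN = 11, and leg QR = NO = 8
This matches the HL congruence theorem.
The hypotenuse and one leg of two right triangles are equal (Hypotenuse-Leg).

HL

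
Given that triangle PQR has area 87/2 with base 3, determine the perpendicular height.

Rearranging the area formula Area = (1/2) * base * height:
height = 2 * Area / base = 2 * 87/2 / 3 = 29.

29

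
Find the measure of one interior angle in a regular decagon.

Each interior angle of a regular n-gon is (n - 2) * 180 / n.
For n = 10: (10 - 2) * 180 / 10 = 1440/10 = 144 degrees.

144 degrees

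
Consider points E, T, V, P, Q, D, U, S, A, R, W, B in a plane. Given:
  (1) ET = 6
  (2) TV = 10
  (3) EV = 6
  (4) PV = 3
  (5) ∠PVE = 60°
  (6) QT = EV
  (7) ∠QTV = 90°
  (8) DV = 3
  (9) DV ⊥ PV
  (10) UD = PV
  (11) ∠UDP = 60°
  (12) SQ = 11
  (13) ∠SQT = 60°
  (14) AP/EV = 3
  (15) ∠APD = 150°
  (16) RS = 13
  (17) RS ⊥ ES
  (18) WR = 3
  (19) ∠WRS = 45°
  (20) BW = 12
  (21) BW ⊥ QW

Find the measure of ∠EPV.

Step 1: By the law of cosines on triangle PVE: PE² = 3² + 6² − 2·3·6·cos(60°) = 27, so PE = 3·√3.
Step 2: By the inverse law of cosines on triangle EPV: cos(∠EPV) = ((3·√3)² + 3² − 6²) / (2·3·√3·3) = 0/31.18 = 0, so ∠EPV = 90°.

Therefore, the measure of angle ∠EPV = 90°.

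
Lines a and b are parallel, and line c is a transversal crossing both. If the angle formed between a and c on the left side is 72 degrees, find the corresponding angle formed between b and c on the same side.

Corresponding angles formed by parallel lines and a transversal are equal.
The given angle is 72 degrees.
The corresponding angle = 72 degrees.

72 degrees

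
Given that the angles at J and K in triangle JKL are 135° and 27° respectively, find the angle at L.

Let angle L = x. Then 135 + 27 + x = 180.
x = 180 - 162 = 18 degrees.

18 degrees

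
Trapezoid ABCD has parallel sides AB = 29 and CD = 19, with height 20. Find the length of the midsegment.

midsegment = (29 + 19) / 2 = 48 / 2 = 24

24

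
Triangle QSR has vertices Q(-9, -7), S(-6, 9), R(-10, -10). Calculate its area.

The Shoelace formula computes the area from vertex coordinates by summing cross products.
For vertices (-9,-7), (-6,9), (-10,-10):
Signed sum = -9*9 - -6*-7 + -6*-10 - -10*9 + -10*-7 - -9*-10
= -123 + 150 + -20 = 7
Area = (1/2)|7| = 7/2.

7/2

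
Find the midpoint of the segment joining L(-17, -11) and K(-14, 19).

M = ((x₁ + x₂)/2, (y₁ + y₂)/2)
= ((-17 + -14)/2, (-11 + 19)/2)
= (-31/2, 8/2) = (-31/2, 4)

(-31/2, 4)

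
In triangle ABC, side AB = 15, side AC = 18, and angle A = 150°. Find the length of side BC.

Law of cosines: BC^2 = 15^2 + 18^2 - 2(15)(18)cos(150°) = 270*sqrt(3) + 549, so BC = 3*sqrt(30*sqrt(3) + 61).

3*sqrt(30*sqrt(3) + 61)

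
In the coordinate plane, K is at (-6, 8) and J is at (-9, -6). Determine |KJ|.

d = sqrt((-9 - -6)^2 + (-6 - 8)^2)
d = sqrt(-3^2 + -14^2)
d = sqrt(9 + 196)
d = sqrt(205)

sqrt(205)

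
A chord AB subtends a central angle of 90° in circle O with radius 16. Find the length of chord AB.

Chord length = 2r sin(θ/2)
= 2 × 16 × sin(90°/2)
= 2 × 16 × sin(45°)
= 16*sqrt(2)

16*sqrt(2)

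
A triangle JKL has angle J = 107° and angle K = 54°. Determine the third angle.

The interior angles sum to 180°: angle L = 180 - 107 - 54 = 19°.
The triangle is obtuse (angles 107°, 54°, 19°).

19 degrees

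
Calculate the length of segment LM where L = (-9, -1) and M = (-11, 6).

d = sqrt((-2)^2 + (7)^2) = sqrt(53)

sqrt(53)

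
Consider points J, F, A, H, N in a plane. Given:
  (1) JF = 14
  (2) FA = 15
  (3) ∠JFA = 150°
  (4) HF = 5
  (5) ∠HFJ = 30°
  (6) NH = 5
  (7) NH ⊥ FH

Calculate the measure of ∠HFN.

Step 1: By the law of cosines on triangle FHN: FN² = 5² + 5² − 2·5·5·cos(90°) = 50, so FN = 5·√2.
Step 2: By the inverse law of cosines on triangle HFN: cos(∠HFN) = (5² + (5·√2)² − 5²) / (2·5·5·√2) = 50/70.71 = 0.7071, so ∠HFN = 45°.

Therefore, the measure of angle ∠HFN = 45°.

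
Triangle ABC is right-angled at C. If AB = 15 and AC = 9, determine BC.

BC = sqrt(15^2 - 9^2) = sqrt(144) = 12

12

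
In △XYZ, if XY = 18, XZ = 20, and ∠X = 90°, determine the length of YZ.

Since angle X = 90°, this is a right triangle and the law of cosines reduces to the Pythagorean theorem.
YZ^2 = 18^2 + 20^2 = 724
YZ = 2*sqrt(181)

2*sqrt(181)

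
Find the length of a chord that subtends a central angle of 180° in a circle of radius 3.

Drop a perpendicular from the center to the chord, bisecting both the chord and the central angle.
Each half-chord = r sin(θ/2) = 3 sin(90°).
The full chord = 2 × 3 × sin(90°) = 6.

6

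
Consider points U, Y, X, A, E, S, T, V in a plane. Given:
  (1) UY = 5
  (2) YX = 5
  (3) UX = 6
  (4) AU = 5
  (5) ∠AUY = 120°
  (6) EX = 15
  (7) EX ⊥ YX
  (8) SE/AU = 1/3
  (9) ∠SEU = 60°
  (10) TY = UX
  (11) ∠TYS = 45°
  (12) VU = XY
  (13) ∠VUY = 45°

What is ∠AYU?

Step 1: By the law of cosines on triangle YUA: YA² = 5² + 5² − 2·5·5·cos(120°) = 75, so YA = 5·√3.
Step 2: By the inverse law of cosines on triangle AYU: cos(∠AYU) = ((5·√3)² + 5² − 5²) / (2·5·√3·5) = 75/86.6 = 0.866, so ∠AYU = 30°.

Therefore, the measure of angle ∠AYU = 30°.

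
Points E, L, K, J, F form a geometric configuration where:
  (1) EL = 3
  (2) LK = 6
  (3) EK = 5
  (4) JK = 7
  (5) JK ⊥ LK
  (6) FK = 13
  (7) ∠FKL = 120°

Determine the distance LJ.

Step 1: By the law of cosines on triangle LKJ: LJ² = 6² + 7² − 2·6·7·cos(90°) = 85, so LJ = √85.

Therefore, the length of LJ = √85.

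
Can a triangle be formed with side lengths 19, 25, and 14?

Yes.
The triangle inequality requires that the sum of any two sides exceeds the third.
Here 14 + 19 = 33 > 25, so the condition is met.

Yes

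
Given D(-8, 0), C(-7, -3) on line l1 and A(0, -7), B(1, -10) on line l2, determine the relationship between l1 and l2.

Slope of line 1: m1 = (-3 - 0)/(-7 - -8) = -3/1 = -3
Slope of line 2: m2 = (-10 - -7)/(1 - 0) = -3/1 = -3
Two lines are parallel if and only if they have equal slopes (or both are vertical).
Here m1 = m2 = -3, confirming the lines are parallel.

Parallel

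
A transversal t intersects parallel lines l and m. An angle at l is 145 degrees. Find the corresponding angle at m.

Corresponding angles formed by parallel lines and a transversal are equal.
The given angle is 145 degrees.
The corresponding angle = 145 degrees.

145 degrees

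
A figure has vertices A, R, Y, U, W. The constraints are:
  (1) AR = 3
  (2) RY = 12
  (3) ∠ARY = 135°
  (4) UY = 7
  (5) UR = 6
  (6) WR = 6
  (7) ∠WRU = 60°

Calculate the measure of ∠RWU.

Step 1: By the law of cosines on triangle WRU: WU² = 6² + 6² − 2·6·6·cos(60°) = 36, so WU = 6.
Step 2: By the inverse law of cosines on triangle RWU: cos(∠RWU) = (6² + 6² − 6²) / (2·6·6) = 36/72 = 0.5, so ∠RWU = 60°.

Therefore, the measure of angle ∠RWU = 60°.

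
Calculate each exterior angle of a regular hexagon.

Each exterior angle of a regular n-gon is 360 / n.
For n = 6: 360 / 6 = 60 degrees.

60 degrees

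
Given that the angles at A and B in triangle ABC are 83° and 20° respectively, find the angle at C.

Let angle C = x. Then 83 + 20 + x = 180.
x = 180 - 103 = 77 degrees.

77 degrees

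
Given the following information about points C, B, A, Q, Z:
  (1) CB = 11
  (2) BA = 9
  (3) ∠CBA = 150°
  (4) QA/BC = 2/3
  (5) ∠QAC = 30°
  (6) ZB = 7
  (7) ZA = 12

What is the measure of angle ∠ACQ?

From the given relations: QA = 2/3·BC = 2/3·11 ≈ 7.33.
Step 1: By the law of cosines on triangle CBA: CA² = 11² + 9² − 2·11·9·cos(150°) = 373.47, so CA ≈ 19.33.
Step 2: By the law of cosines on triangle CAQ: CQ² = 19.33² + 7.33² − 2·19.33·7.33·cos(30°) = 181.78, so CQ ≈ 13.48.
Step 3: By the inverse law of cosines on triangle ACQ: cos(∠ACQ) = (19.33² + 13.48² − 7.33²) / (2·19.33·13.48) = 501.48/521.12 = 0.9623, so ∠ACQ = 15.78°.

Therefore, the measure of angle ∠ACQ = 15.78°.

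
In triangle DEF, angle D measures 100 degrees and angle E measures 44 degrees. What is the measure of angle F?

Let angle F = x. Then 100 + 44 + x = 180.
x = 180 - 144 = 36 degrees.

36 degrees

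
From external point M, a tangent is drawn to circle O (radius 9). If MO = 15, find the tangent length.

tangent = √(d² - r²) = √(15² - 9²) = √(225 - 81) = √144 = 12

12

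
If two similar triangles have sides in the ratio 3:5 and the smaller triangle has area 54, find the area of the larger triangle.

For similar figures, the area ratio equals the square of the side ratio.
Side ratio (the smaller triangle to the larger triangle) = 3:5, so area ratio = 3^2:5^2 = 9:25.
If the area of the smaller triangle is 54, then the area of the larger triangle = 54 * (25/9) = 150.

150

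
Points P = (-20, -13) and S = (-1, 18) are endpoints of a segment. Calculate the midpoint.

The midpoint is the point halfway along the segment.
Move half the horizontal distance: -20 + (-1 - -20)/2 = -20 + 19/2 = -21/2
Move half the vertical distance: -13 + (18 - -13)/2 = -13 + 31/2 = 5/2
Midpoint = (-21/2, 5/2)

(-21/2, 5/2)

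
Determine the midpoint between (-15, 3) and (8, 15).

M = ((x₁ + x₂)/2, (y₁ + y₂)/2)
= ((-15 + 8)/2, (3 + 15)/2)
= (-7/2, 18/2) = (-7/2, 9)

(-7/2, 9)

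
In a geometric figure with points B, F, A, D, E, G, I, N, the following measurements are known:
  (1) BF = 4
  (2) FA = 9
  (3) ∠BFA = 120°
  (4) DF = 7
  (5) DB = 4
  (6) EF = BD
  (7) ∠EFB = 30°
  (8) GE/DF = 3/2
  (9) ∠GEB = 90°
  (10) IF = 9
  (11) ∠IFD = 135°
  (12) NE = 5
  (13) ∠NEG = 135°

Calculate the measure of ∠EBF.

From the given relations: EF = BD = 4.
Step 1: By the law of cosines on triangle BFE: BE² = 4² + 4² − 2·4·4·cos(30°) = 4.29, so BE ≈ 2.07.
Step 2: By the inverse law of cosines on triangle EBF: cos(∠EBF) = (2.07² + 4² − 4²) / (2·2.07·4) = 4.29/16.56 = 0.2588, so ∠EBF = 75°.

Therefore, the measure of angle ∠EBF = 75°.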